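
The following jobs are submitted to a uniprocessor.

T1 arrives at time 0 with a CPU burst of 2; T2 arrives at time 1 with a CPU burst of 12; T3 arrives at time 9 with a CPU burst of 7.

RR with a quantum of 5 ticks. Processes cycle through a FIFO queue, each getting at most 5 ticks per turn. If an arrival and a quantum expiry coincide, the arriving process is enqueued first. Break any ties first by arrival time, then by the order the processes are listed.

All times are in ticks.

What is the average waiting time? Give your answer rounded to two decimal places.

3.67

Timeline: | T1 0-2 | T2 2-12 | T3 12-17 | T2 17-19 | T3 19-21 |
Completion: T1=2  T2=19  T3=21
Turnaround (C−A): T1=2  T2=18  T3=12
Waiting times: T1=0, T2=6, T3=5
Average waiting = (0+6+5) / 3 = 11/3 = 3.67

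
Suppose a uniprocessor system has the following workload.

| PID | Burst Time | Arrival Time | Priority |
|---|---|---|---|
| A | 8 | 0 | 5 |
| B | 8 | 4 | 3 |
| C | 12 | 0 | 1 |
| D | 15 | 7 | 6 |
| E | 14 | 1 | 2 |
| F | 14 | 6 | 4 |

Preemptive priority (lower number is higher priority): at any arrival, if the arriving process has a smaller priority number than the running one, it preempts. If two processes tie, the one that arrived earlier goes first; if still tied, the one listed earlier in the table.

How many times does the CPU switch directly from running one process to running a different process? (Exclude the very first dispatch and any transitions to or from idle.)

5

Timeline: | C 0-12 | E 12-26 | B 26-34 | F 34-48 | A 48-56 | D 56-71 |
Completion: A=56  B=34  C=12  D=71  E=26  F=48
Turnaround (C−A): A=56  B=30  C=12  D=64  E=25  F=42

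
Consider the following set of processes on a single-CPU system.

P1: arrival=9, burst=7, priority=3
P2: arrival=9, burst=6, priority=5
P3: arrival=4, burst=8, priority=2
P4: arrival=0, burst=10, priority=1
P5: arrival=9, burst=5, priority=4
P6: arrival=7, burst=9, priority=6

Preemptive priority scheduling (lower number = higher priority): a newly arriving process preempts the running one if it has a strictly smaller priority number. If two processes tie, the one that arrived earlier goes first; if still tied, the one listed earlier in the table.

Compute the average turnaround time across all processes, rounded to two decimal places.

Timeline: | P4 0-10 | P3 10-18 | P1 18-25 | P5 25-30 | P2 30-36 | P6 36-45 |
Completion: P1=25  P2=36  P3=18  P4=10  P5=30  P6=45
Turnaround times: P1=16, P2=27, P3=14, P4=10, P5=21, P6=38
Average turnaround = (16+27+14+10+21+38) / 6 = 126/6 = 21.00

21.00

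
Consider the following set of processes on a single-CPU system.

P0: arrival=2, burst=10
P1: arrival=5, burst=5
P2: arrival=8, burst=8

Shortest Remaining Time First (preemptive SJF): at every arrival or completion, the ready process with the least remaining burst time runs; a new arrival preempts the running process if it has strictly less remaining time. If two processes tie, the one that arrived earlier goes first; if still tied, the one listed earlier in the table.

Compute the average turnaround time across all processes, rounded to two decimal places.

Schedule: | idle 0-2 | P0 2-5 | P1 5-10 | P0 10-17 | P2 17-25 |
Completion: P0=17  P1=10  P2=25
Turnaround (C−A): P0=15  P1=5  P2=17
Turnaround times: P0=15, P1=5, P2=17
Average turnaround = (15+5+17) / 3 = 37/3 = 12.33

12.33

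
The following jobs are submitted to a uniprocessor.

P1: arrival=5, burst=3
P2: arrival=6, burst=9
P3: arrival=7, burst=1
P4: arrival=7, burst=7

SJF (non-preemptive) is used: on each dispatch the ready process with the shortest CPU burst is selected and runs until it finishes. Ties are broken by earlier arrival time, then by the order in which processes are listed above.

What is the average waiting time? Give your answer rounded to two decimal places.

3.25

Schedule: | idle 0-5 | P1 5-8 | P3 8-9 | P4 9-16 | P2 16-25 |
Completion: P1=8  P2=25  P3=9  P4=16
Waiting times: P1=0, P2=10, P3=1, P4=2
Average waiting = (0+10+1+2) / 4 = 13/4 = 3.25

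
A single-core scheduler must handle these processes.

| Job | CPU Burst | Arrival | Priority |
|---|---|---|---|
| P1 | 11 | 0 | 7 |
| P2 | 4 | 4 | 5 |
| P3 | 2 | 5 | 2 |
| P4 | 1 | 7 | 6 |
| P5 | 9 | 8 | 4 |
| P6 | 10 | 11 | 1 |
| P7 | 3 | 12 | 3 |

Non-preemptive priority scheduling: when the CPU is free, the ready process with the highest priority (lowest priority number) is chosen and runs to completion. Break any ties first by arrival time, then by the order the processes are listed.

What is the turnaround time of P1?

Timeline: | P1 0-11 | P6 11-21 | P3 21-23 | P7 23-26 | P5 26-35 | P2 35-39 | P4 39-40 |
Completion: P1=11  P2=39  P3=23  P4=40  P5=35  P6=21  P7=26
Turnaround(P1) = completion − arrival = 11 − 0 = 11

11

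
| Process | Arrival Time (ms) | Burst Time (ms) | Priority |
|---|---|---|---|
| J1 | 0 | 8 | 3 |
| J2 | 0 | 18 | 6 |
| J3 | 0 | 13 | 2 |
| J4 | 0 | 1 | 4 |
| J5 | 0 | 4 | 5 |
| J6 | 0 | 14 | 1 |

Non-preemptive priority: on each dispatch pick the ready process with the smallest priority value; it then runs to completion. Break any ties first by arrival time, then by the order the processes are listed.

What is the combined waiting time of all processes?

152

Schedule: | J6 0-14 | J3 14-27 | J1 27-35 | J4 35-36 | J5 36-40 | J2 40-58 |
Completion: J1=35  J2=58  J3=27  J4=36  J5=40  J6=14
Turnaround (C−A): J1=35  J2=58  J3=27  J4=36  J5=40  J6=14
Waiting = turnaround − burst: J1=27, J2=40, J3=14, J4=35, J5=36, J6=0
Total waiting = 27 + 40 + 14 + 35 + 36 + 0 = 152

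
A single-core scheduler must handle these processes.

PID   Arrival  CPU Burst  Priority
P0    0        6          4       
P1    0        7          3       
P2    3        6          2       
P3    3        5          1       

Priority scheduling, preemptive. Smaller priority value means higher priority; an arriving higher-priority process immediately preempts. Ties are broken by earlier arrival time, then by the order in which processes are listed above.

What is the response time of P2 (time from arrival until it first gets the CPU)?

Gantt: | P1 0-3 | P3 3-8 | P2 8-14 | P1 14-18 | P0 18-24 |
Completion: P0=24  P1=18  P2=14  P3=8
Turnaround (C−A): P0=24  P1=18  P2=11  P3=5
Response(P2) = first start − arrival = 8 − 3 = 5

5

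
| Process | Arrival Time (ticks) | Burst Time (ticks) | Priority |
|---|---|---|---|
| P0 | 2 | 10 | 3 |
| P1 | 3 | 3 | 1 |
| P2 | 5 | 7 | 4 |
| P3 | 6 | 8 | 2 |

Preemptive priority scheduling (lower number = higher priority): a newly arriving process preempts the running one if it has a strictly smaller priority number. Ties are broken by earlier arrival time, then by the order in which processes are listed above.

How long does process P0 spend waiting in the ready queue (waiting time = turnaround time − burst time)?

Gantt: | idle 0-2 | P0 2-3 | P1 3-6 | P3 6-14 | P0 14-23 | P2 23-30 |
Completion: P0=23  P1=6  P2=30  P3=14
Turnaround (C−A): P0=21  P1=3  P2=25  P3=8
Waiting(P0) = turnaround − burst = 21 − 10 = 11

11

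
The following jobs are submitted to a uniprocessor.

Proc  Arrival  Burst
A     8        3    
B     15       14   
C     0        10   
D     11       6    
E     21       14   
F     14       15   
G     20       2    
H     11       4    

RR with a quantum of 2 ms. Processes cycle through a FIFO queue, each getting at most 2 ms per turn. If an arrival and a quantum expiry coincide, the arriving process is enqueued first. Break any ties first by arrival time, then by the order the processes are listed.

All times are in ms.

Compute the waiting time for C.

2

Schedule: | C 0-8 | A 8-10 | C 10-12 | A 12-13 | D 13-15 | H 15-17 | F 17-19 | B 19-21 | D 21-23 | H 23-25 | F 25-27 | G 27-29 | E 29-31 | B 31-33 | D 33-35 | F 35-37 | E 37-39 | B 39-41 | F 41-43 | E 43-45 | B 45-47 | F 47-49 | E 49-51 | B 51-53 | F 53-55 | E 55-57 | B 57-59 | F 59-61 | E 61-63 | B 63-65 | F 65-66 | E 66-68 |
Completion: A=13  B=65  C=12  D=35  E=68  F=66  G=29  H=25
Waiting(C) = turnaround − burst = 12 − 10 = 2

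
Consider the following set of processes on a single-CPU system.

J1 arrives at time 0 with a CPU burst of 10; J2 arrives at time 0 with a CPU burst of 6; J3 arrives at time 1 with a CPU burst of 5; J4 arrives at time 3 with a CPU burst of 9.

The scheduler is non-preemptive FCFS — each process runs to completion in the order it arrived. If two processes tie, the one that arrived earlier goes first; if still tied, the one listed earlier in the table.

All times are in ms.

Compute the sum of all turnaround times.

73

Schedule: | J1 0-10 | J2 10-16 | J3 16-21 | J4 21-30 |
Completion: J1=10  J2=16  J3=21  J4=30
Turnaround (C−A): J1=10  J2=16  J3=20  J4=27
Turnaround = completion − arrival: J1=10, J2=16, J3=20, J4=27
Total turnaround = 10 + 16 + 20 + 27 = 73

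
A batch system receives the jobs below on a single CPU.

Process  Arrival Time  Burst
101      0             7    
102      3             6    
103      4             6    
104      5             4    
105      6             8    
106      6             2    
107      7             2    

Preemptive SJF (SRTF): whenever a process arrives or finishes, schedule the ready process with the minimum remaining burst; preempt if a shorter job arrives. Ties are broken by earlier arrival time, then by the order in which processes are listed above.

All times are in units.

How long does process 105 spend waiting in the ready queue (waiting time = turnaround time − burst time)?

Timeline: | 101 0-7 | 106 7-9 | 107 9-11 | 104 11-15 | 102 15-21 | 103 21-27 | 105 27-35 |
Completion: 101=7  102=21  103=27  104=15  105=35  106=9  107=11
Turnaround (C−A): 101=7  102=18  103=23  104=10  105=29  106=3  107=4
Waiting(105) = turnaround − burst = 29 − 8 = 21

21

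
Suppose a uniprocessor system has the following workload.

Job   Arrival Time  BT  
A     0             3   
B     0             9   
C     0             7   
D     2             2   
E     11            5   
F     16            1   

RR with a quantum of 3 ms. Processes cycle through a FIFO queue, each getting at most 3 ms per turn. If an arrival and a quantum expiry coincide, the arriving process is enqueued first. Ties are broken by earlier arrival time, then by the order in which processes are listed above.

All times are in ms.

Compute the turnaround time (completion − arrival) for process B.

Schedule: | A 0-3 | B 3-6 | C 6-9 | D 9-11 | B 11-14 | C 14-17 | E 17-20 | B 20-23 | F 23-24 | C 24-25 | E 25-27 |
Completion: A=3  B=23  C=25  D=11  E=27  F=24
Turnaround (C−A): A=3  B=23  C=25  D=9  E=16  F=8
Turnaround(B) = completion − arrival = 23 − 0 = 23

23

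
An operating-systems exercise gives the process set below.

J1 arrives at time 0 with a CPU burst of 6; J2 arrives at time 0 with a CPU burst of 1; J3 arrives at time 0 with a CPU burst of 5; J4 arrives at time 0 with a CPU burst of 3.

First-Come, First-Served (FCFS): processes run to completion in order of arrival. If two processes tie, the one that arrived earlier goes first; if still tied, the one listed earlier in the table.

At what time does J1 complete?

Gantt: | J1 0-6 | J2 6-7 | J3 7-12 | J4 12-15 |
Completion: J1=6  J2=7  J3=12  J4=15

6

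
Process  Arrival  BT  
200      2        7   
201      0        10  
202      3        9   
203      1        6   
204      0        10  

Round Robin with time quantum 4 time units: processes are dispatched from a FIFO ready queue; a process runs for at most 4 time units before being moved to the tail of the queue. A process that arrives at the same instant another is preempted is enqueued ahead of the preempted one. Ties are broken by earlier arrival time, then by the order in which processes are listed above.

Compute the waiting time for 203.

Gantt: | 201 0-4 | 204 4-8 | 203 8-12 | 200 12-16 | 202 16-20 | 201 20-24 | 204 24-28 | 203 28-30 | 200 30-33 | 202 33-37 | 201 37-39 | 204 39-41 | 202 41-42 |
Completion: 200=33  201=39  202=42  203=30  204=41
Turnaround (C−A): 200=31  201=39  202=39  203=29  204=41
Waiting(203) = turnaround − burst = 29 − 6 = 23

23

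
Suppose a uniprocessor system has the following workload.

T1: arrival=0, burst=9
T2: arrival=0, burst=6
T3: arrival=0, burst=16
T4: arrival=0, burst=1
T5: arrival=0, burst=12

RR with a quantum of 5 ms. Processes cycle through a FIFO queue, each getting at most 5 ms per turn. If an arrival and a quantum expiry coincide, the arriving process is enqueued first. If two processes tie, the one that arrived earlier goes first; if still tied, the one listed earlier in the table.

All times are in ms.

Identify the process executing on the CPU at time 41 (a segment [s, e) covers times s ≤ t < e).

T5

Schedule: | T1 0-5 | T2 5-10 | T3 10-15 | T4 15-16 | T5 16-21 | T1 21-25 | T2 25-26 | T3 26-31 | T5 31-36 | T3 36-41 | T5 41-43 | T3 43-44 |
Completion: T1=25  T2=26  T3=44  T4=16  T5=43
Turnaround (C−A): T1=25  T2=26  T3=44  T4=16  T5=43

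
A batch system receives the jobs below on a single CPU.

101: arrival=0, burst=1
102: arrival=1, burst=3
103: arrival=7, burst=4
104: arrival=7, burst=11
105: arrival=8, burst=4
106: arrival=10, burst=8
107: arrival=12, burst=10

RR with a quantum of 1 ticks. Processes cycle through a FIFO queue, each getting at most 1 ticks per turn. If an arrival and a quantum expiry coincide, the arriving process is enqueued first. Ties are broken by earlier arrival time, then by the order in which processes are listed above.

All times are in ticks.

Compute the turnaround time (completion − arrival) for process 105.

16

Gantt: | 101 0-1 | 102 1-4 | idle 4-7 | 103 7-8 | 104 8-9 | 105 9-10 | 103 10-11 | 104 11-12 | 106 12-13 | 105 13-14 | 103 14-15 | 107 15-16 | 104 16-17 | 106 17-18 | 105 18-19 | 103 19-20 | 107 20-21 | 104 21-22 | 106 22-23 | 105 23-24 | 107 24-25 | 104 25-26 | 106 26-27 | 107 27-28 | 104 28-29 | 106 29-30 | 107 30-31 | 104 31-32 | 106 32-33 | 107 33-34 | 104 34-35 | 106 35-36 | 107 36-37 | 104 37-38 | 106 38-39 | 107 39-40 | 104 40-41 | 107 41-42 | 104 42-43 | 107 43-44 |
Completion: 101=1  102=4  103=20  104=43  105=24  106=39  107=44
Turnaround(105) = completion − arrival = 24 − 8 = 16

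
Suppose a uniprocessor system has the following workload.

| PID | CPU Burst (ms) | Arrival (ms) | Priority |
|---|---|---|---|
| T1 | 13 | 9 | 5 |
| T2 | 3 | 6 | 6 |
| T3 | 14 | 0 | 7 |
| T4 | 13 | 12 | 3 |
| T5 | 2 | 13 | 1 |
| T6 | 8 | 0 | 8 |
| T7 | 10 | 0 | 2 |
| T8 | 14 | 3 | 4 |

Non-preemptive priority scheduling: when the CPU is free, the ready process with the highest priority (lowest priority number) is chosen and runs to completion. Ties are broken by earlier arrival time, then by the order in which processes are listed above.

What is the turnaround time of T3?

Gantt: | T7 0-10 | T8 10-24 | T5 24-26 | T4 26-39 | T1 39-52 | T2 52-55 | T3 55-69 | T6 69-77 |
Completion: T1=52  T2=55  T3=69  T4=39  T5=26  T6=77  T7=10  T8=24
Turnaround (C−A): T1=43  T2=49  T3=69  T4=27  T5=13  T6=77  T7=10  T8=21
Turnaround(T3) = completion − arrival = 69 − 0 = 69

69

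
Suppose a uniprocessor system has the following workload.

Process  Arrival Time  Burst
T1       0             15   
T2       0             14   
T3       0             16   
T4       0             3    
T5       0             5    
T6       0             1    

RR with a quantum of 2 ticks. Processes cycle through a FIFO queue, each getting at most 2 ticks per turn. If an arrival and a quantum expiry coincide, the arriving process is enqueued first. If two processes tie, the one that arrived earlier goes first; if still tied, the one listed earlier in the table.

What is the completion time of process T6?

11

Schedule: | T1 0-2 | T2 2-4 | T3 4-6 | T4 6-8 | T5 8-10 | T6 10-11 | T1 11-13 | T2 13-15 | T3 15-17 | T4 17-18 | T5 18-20 | T1 20-22 | T2 22-24 | T3 24-26 | T5 26-27 | T1 27-29 | T2 29-31 | T3 31-33 | T1 33-35 | T2 35-37 | T3 37-39 | T1 39-41 | T2 41-43 | T3 43-45 | T1 45-47 | T2 47-49 | T3 49-51 | T1 51-52 | T3 52-54 |
Completion: T1=52  T2=49  T3=54  T4=18  T5=27  T6=11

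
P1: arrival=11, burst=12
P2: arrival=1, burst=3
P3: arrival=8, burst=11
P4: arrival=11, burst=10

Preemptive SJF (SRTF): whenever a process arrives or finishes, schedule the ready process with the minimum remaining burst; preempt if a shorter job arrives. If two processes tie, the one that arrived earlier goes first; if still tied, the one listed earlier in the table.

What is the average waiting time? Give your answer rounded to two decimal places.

Timeline: | idle 0-1 | P2 1-4 | idle 4-8 | P3 8-19 | P4 19-29 | P1 29-41 |
Completion: P1=41  P2=4  P3=19  P4=29
Turnaround (C−A): P1=30  P2=3  P3=11  P4=18
Waiting times: P1=18, P2=0, P3=0, P4=8
Average waiting = (18+0+0+8) / 4 = 26/4 = 6.50

6.50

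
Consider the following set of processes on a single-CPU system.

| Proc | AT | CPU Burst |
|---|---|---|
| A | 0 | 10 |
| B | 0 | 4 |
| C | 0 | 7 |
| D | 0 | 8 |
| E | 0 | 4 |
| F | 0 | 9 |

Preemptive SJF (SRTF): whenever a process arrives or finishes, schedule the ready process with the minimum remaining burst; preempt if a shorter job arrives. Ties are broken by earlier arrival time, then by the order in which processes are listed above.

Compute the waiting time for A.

32

Timeline: | B 0-4 | E 4-8 | C 8-15 | D 15-23 | F 23-32 | A 32-42 |
Completion: A=42  B=4  C=15  D=23  E=8  F=32
Waiting(A) = turnaround − burst = 42 − 10 = 32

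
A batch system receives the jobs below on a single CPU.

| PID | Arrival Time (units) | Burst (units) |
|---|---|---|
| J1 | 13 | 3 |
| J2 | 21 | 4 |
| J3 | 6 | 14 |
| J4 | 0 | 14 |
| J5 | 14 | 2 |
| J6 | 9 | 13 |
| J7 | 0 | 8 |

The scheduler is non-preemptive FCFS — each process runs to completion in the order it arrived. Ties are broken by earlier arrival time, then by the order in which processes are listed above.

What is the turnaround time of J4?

14

Schedule: | J4 0-14 | J7 14-22 | J3 22-36 | J6 36-49 | J1 49-52 | J5 52-54 | J2 54-58 |
Completion: J1=52  J2=58  J3=36  J4=14  J5=54  J6=49  J7=22
Turnaround(J4) = completion − arrival = 14 − 0 = 14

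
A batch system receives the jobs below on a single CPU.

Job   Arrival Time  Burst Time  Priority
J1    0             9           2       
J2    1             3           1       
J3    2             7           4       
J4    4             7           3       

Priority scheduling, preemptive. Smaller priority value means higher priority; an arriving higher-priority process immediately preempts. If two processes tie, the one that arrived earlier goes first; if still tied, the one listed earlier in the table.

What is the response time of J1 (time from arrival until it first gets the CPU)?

Timeline: | J1 0-1 | J2 1-4 | J1 4-12 | J4 12-19 | J3 19-26 |
Completion: J1=12  J2=4  J3=26  J4=19
Turnaround (C−A): J1=12  J2=3  J3=24  J4=15
Response(J1) = first start − arrival = 0 − 0 = 0

0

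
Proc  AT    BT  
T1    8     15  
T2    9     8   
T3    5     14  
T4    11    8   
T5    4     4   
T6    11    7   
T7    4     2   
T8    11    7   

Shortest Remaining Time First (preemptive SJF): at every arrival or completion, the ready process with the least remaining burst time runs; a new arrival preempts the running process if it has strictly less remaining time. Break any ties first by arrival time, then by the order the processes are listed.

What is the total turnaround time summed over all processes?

Schedule: | idle 0-4 | T7 4-6 | T5 6-10 | T2 10-18 | T6 18-25 | T8 25-32 | T4 32-40 | T3 40-54 | T1 54-69 |
Completion: T1=69  T2=18  T3=54  T4=40  T5=10  T6=25  T7=6  T8=32
Turnaround (C−A): T1=61  T2=9  T3=49  T4=29  T5=6  T6=14  T7=2  T8=21
Turnaround = completion − arrival: T1=61, T2=9, T3=49, T4=29, T5=6, T6=14, T7=2, T8=21
Total turnaround = 61 + 9 + 49 + 29 + 6 + 14 + 2 + 21 = 191

191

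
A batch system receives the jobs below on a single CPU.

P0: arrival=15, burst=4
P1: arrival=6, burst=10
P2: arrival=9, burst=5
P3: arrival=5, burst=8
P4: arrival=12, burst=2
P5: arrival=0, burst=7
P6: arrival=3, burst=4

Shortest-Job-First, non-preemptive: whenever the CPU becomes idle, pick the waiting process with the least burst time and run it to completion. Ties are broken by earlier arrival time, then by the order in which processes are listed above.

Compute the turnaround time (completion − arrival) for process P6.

8

Gantt: | P5 0-7 | P6 7-11 | P2 11-16 | P4 16-18 | P0 18-22 | P3 22-30 | P1 30-40 |
Completion: P0=22  P1=40  P2=16  P3=30  P4=18  P5=7  P6=11
Turnaround(P6) = completion − arrival = 11 − 3 = 8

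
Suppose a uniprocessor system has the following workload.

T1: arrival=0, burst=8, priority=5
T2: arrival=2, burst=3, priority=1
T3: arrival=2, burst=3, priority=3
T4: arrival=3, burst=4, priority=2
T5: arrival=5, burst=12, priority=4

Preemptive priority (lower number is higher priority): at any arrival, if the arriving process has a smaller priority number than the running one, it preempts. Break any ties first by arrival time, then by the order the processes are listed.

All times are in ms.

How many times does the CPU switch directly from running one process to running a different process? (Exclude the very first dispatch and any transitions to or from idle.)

5

Timeline: | T1 0-2 | T2 2-5 | T4 5-9 | T3 9-12 | T5 12-24 | T1 24-30 |
Completion: T1=30  T2=5  T3=12  T4=9  T5=24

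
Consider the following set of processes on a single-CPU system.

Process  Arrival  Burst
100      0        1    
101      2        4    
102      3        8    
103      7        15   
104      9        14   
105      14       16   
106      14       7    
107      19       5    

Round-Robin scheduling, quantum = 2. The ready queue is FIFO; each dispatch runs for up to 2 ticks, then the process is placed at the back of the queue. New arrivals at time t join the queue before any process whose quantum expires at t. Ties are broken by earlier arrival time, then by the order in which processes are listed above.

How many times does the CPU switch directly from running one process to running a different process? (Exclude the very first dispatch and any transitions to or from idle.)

34

Gantt: | 100 0-1 | idle 1-2 | 101 2-4 | 102 4-6 | 101 6-8 | 102 8-10 | 103 10-12 | 104 12-14 | 102 14-16 | 103 16-18 | 105 18-20 | 106 20-22 | 104 22-24 | 102 24-26 | 103 26-28 | 107 28-30 | 105 30-32 | 106 32-34 | 104 34-36 | 103 36-38 | 107 38-40 | 105 40-42 | 106 42-44 | 104 44-46 | 103 46-48 | 107 48-49 | 105 49-51 | 106 51-52 | 104 52-54 | 103 54-56 | 105 56-58 | 104 58-60 | 103 60-62 | 105 62-64 | 104 64-66 | 103 66-67 | 105 67-71 |
Completion: 100=1  101=8  102=26  103=67  104=66  105=71  106=52  107=49
Turnaround (C−A): 100=1  101=6  102=23  103=60  104=57  105=57  106=38  107=30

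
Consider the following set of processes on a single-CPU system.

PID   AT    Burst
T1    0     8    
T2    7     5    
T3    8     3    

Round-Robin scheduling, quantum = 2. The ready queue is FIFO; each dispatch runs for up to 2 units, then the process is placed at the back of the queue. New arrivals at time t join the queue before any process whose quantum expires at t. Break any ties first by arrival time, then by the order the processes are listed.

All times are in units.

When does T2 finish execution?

Timeline: | T1 0-8 | T2 8-10 | T3 10-12 | T2 12-14 | T3 14-15 | T2 15-16 |
Completion: T1=8  T2=16  T3=15

16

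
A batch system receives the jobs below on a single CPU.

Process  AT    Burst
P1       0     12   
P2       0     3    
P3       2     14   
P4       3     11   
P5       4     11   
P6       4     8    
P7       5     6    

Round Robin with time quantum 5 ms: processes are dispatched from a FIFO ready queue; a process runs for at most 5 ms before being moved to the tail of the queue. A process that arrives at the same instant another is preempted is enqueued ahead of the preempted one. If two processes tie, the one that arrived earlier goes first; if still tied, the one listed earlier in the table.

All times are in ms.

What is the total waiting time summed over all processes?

289

Timeline: | P1 0-5 | P2 5-8 | P3 8-13 | P4 13-18 | P5 18-23 | P6 23-28 | P7 28-33 | P1 33-38 | P3 38-43 | P4 43-48 | P5 48-53 | P6 53-56 | P7 56-57 | P1 57-59 | P3 59-63 | P4 63-64 | P5 64-65 |
Completion: P1=59  P2=8  P3=63  P4=64  P5=65  P6=56  P7=57
Waiting = turnaround − burst: P1=47, P2=5, P3=47, P4=50, P5=50, P6=44, P7=46
Total waiting = 47 + 5 + 47 + 50 + 50 + 44 + 46 = 289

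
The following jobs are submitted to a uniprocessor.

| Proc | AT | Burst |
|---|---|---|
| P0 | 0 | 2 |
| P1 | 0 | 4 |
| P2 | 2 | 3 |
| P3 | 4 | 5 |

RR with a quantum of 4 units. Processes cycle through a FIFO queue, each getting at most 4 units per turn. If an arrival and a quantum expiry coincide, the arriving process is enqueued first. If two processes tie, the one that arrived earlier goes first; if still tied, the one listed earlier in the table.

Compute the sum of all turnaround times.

Gantt: | P0 0-2 | P1 2-6 | P2 6-9 | P3 9-14 |
Completion: P0=2  P1=6  P2=9  P3=14
Turnaround (C−A): P0=2  P1=6  P2=7  P3=10
Turnaround = completion − arrival: P0=2, P1=6, P2=7, P3=10
Total turnaround = 2 + 6 + 7 + 10 = 25

25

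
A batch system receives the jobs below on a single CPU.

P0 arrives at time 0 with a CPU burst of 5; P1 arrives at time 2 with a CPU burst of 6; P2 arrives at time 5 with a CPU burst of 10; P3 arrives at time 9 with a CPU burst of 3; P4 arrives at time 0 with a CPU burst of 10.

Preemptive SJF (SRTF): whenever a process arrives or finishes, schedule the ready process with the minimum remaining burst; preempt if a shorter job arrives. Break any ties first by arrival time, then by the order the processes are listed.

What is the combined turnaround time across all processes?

Schedule: | P0 0-5 | P1 5-11 | P3 11-14 | P4 14-24 | P2 24-34 |
Completion: P0=5  P1=11  P2=34  P3=14  P4=24
Turnaround (C−A): P0=5  P1=9  P2=29  P3=5  P4=24
Turnaround = completion − arrival: P0=5, P1=9, P2=29, P3=5, P4=24
Total turnaround = 5 + 9 + 29 + 5 + 24 = 72

72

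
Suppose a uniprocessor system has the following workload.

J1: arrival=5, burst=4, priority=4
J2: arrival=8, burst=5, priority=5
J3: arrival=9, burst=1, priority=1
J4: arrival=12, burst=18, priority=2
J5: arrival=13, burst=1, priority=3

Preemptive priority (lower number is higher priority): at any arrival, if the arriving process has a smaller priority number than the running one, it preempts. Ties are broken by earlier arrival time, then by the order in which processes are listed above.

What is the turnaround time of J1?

Timeline: | idle 0-5 | J1 5-9 | J3 9-10 | J2 10-12 | J4 12-30 | J5 30-31 | J2 31-34 |
Completion: J1=9  J2=34  J3=10  J4=30  J5=31
Turnaround(J1) = completion − arrival = 9 − 5 = 4

4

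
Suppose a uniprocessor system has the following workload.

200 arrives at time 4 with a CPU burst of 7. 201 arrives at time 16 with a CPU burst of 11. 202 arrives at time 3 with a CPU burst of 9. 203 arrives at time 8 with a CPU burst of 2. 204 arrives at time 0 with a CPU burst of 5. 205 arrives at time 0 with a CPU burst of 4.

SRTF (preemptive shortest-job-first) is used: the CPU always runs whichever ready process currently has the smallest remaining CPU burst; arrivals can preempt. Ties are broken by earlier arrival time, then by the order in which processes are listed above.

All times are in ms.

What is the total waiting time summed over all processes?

38

Gantt: | 205 0-4 | 204 4-9 | 203 9-11 | 200 11-18 | 202 18-27 | 201 27-38 |
Completion: 200=18  201=38  202=27  203=11  204=9  205=4
Turnaround (C−A): 200=14  201=22  202=24  203=3  204=9  205=4
Waiting = turnaround − burst: 200=7, 201=11, 202=15, 203=1, 204=4, 205=0
Total waiting = 7 + 11 + 15 + 1 + 4 + 0 = 38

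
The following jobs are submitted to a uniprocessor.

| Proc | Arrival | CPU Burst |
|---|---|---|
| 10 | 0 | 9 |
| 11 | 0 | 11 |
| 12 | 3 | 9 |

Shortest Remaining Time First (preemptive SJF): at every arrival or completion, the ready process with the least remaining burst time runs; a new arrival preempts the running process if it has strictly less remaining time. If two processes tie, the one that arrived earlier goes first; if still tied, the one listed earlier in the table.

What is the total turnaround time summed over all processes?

Gantt: | 10 0-9 | 12 9-18 | 11 18-29 |
Completion: 10=9  11=29  12=18
Turnaround = completion − arrival: 10=9, 11=29, 12=15
Total turnaround = 9 + 29 + 15 = 53

53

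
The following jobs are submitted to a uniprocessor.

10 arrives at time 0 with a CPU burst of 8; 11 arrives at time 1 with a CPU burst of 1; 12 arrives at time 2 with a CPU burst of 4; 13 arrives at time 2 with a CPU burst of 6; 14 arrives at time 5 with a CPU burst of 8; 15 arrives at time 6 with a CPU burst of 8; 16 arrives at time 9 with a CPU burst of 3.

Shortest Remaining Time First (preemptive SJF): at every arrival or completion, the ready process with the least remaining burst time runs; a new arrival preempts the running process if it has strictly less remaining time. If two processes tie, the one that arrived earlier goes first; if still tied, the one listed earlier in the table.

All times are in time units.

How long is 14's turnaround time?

Schedule: | 10 0-1 | 11 1-2 | 12 2-6 | 13 6-12 | 16 12-15 | 10 15-22 | 14 22-30 | 15 30-38 |
Completion: 10=22  11=2  12=6  13=12  14=30  15=38  16=15
Turnaround(14) = completion − arrival = 30 − 5 = 25

25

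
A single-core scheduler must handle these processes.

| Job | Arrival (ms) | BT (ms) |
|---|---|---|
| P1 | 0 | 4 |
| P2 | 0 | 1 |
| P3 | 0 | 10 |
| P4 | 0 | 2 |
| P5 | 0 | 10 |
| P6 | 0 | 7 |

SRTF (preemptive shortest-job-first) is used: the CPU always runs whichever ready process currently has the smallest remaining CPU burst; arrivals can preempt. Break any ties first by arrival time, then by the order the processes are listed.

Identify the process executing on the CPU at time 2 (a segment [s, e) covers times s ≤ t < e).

Schedule: | P2 0-1 | P4 1-3 | P1 3-7 | P6 7-14 | P3 14-24 | P5 24-34 |
Completion: P1=7  P2=1  P3=24  P4=3  P5=34  P6=14
Turnaround (C−A): P1=7  P2=1  P3=24  P4=3  P5=34  P6=14

P4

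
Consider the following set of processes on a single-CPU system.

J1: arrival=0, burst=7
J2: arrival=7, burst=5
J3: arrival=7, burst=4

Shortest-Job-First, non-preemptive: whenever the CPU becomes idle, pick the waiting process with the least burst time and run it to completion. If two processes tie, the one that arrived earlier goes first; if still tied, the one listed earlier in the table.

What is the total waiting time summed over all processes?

4

Schedule: | J1 0-7 | J3 7-11 | J2 11-16 |
Completion: J1=7  J2=16  J3=11
Waiting = turnaround − burst: J1=0, J2=4, J3=0
Total waiting = 0 + 4 + 0 = 4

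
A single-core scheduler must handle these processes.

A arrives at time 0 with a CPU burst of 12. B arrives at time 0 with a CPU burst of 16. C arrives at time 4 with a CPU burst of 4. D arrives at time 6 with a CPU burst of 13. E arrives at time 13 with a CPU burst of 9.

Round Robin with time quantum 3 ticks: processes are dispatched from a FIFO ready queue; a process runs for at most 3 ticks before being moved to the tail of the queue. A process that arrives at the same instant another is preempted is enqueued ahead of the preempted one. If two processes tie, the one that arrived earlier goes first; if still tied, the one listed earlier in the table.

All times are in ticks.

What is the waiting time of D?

34

Timeline: | A 0-3 | B 3-6 | A 6-9 | C 9-12 | D 12-15 | B 15-18 | A 18-21 | C 21-22 | E 22-25 | D 25-28 | B 28-31 | A 31-34 | E 34-37 | D 37-40 | B 40-43 | E 43-46 | D 46-49 | B 49-52 | D 52-53 | B 53-54 |
Completion: A=34  B=54  C=22  D=53  E=46
Turnaround (C−A): A=34  B=54  C=18  D=47  E=33
Waiting(D) = turnaround − burst = 47 − 13 = 34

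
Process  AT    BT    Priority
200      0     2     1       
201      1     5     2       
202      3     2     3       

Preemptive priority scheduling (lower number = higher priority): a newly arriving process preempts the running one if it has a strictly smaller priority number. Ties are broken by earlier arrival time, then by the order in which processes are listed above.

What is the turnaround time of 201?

6

Schedule: | 200 0-2 | 201 2-7 | 202 7-9 |
Completion: 200=2  201=7  202=9
Turnaround (C−A): 200=2  201=6  202=6
Turnaround(201) = completion − arrival = 7 − 1 = 6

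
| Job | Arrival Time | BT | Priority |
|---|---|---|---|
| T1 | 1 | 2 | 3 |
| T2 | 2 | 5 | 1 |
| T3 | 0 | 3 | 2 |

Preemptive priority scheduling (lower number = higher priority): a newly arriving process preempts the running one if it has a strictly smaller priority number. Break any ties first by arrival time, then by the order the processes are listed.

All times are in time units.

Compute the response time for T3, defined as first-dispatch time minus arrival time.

Schedule: | T3 0-2 | T2 2-7 | T3 7-8 | T1 8-10 |
Completion: T1=10  T2=7  T3=8
Turnaround (C−A): T1=9  T2=5  T3=8
Response(T3) = first start − arrival = 0 − 0 = 0

0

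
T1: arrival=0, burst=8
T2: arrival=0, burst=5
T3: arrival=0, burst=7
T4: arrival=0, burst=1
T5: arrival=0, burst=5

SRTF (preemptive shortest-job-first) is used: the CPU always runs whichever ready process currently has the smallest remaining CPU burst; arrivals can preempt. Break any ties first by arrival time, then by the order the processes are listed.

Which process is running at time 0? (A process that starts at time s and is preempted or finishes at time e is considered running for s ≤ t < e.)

Gantt: | T4 0-1 | T2 1-6 | T5 6-11 | T3 11-18 | T1 18-26 |
Completion: T1=26  T2=6  T3=18  T4=1  T5=11
Turnaround (C−A): T1=26  T2=6  T3=18  T4=1  T5=11

T4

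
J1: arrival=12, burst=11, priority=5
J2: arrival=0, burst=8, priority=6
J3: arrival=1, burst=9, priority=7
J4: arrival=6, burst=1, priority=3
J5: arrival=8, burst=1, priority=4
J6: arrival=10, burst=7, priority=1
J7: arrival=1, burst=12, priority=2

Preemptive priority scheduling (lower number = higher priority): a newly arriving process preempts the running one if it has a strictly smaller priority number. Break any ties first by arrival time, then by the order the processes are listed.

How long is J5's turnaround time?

14

Timeline: | J2 0-1 | J7 1-10 | J6 10-17 | J7 17-20 | J4 20-21 | J5 21-22 | J1 22-33 | J2 33-40 | J3 40-49 |
Completion: J1=33  J2=40  J3=49  J4=21  J5=22  J6=17  J7=20
Turnaround (C−A): J1=21  J2=40  J3=48  J4=15  J5=14  J6=7  J7=19
Turnaround(J5) = completion − arrival = 22 − 8 = 14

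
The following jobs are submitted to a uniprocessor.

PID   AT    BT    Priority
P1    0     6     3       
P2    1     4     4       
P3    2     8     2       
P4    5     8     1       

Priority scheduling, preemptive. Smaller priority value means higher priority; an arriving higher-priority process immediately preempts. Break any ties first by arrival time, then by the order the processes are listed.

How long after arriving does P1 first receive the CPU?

0

Gantt: | P1 0-2 | P3 2-5 | P4 5-13 | P3 13-18 | P1 18-22 | P2 22-26 |
Completion: P1=22  P2=26  P3=18  P4=13
Turnaround (C−A): P1=22  P2=25  P3=16  P4=8
Response(P1) = first start − arrival = 0 − 0 = 0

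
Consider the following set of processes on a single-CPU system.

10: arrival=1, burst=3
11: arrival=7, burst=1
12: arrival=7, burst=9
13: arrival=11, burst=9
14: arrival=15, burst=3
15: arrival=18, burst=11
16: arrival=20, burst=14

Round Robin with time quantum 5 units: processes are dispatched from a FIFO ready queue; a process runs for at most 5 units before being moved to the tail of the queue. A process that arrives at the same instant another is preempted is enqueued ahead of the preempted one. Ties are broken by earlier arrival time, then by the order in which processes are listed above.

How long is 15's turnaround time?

32

Gantt: | idle 0-1 | 10 1-4 | idle 4-7 | 11 7-8 | 12 8-13 | 13 13-18 | 12 18-22 | 14 22-25 | 15 25-30 | 13 30-34 | 16 34-39 | 15 39-44 | 16 44-49 | 15 49-50 | 16 50-54 |
Completion: 10=4  11=8  12=22  13=34  14=25  15=50  16=54
Turnaround (C−A): 10=3  11=1  12=15  13=23  14=10  15=32  16=34
Turnaround(15) = completion − arrival = 50 − 18 = 32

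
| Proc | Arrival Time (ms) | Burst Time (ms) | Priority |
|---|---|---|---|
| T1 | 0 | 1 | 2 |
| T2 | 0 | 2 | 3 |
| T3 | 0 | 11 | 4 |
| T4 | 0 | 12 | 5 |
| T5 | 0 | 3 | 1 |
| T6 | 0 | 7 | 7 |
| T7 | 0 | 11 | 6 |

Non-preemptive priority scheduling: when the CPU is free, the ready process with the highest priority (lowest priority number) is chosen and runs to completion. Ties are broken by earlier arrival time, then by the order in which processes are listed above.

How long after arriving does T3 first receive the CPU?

6

Schedule: | T5 0-3 | T1 3-4 | T2 4-6 | T3 6-17 | T4 17-29 | T7 29-40 | T6 40-47 |
Completion: T1=4  T2=6  T3=17  T4=29  T5=3  T6=47  T7=40
Turnaround (C−A): T1=4  T2=6  T3=17  T4=29  T5=3  T6=47  T7=40
Response(T3) = first start − arrival = 6 − 0 = 6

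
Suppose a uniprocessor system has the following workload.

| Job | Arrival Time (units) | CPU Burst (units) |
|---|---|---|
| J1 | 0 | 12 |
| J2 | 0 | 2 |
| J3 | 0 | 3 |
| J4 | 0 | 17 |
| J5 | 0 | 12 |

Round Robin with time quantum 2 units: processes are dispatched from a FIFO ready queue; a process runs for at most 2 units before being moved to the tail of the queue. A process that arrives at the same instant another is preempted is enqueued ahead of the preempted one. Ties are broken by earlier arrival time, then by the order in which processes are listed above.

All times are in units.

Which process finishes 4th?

Gantt: | J1 0-2 | J2 2-4 | J3 4-6 | J4 6-8 | J5 8-10 | J1 10-12 | J3 12-13 | J4 13-15 | J5 15-17 | J1 17-19 | J4 19-21 | J5 21-23 | J1 23-25 | J4 25-27 | J5 27-29 | J1 29-31 | J4 31-33 | J5 33-35 | J1 35-37 | J4 37-39 | J5 39-41 | J4 41-46 |
Completion: J1=37  J2=4  J3=13  J4=46  J5=41
Turnaround (C−A): J1=37  J2=4  J3=13  J4=46  J5=41
Finish order: J2 → J3 → J1 → J5 → J4

J5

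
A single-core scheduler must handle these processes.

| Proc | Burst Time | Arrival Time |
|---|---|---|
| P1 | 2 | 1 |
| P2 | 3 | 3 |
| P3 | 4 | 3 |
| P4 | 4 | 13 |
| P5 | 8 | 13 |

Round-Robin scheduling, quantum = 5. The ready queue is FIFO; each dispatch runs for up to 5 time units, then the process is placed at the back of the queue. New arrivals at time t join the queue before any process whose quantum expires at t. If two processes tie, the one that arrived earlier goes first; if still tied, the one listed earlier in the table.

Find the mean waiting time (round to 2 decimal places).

Timeline: | idle 0-1 | P1 1-3 | P2 3-6 | P3 6-10 | idle 10-13 | P4 13-17 | P5 17-25 |
Completion: P1=3  P2=6  P3=10  P4=17  P5=25
Waiting times: P1=0, P2=0, P3=3, P4=0, P5=4
Average waiting = (0+0+3+0+4) / 5 = 7/5 = 1.40

1.40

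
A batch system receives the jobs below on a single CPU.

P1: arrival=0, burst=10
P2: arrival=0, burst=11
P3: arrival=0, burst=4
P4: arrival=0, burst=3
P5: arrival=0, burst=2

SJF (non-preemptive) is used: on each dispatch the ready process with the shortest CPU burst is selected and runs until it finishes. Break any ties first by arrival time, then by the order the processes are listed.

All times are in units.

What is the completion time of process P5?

Timeline: | P5 0-2 | P4 2-5 | P3 5-9 | P1 9-19 | P2 19-30 |
Completion: P1=19  P2=30  P3=9  P4=5  P5=2

2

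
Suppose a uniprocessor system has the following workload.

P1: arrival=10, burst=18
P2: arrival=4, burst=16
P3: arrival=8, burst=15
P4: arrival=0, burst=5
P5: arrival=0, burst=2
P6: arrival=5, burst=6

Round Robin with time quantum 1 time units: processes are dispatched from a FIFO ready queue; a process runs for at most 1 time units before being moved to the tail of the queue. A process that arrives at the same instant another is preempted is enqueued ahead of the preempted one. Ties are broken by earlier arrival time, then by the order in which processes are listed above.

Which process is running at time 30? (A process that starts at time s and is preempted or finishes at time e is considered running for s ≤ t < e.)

P3

Gantt: | P4 0-1 | P5 1-2 | P4 2-3 | P5 3-4 | P4 4-5 | P2 5-6 | P6 6-7 | P4 7-8 | P2 8-9 | P6 9-10 | P3 10-11 | P4 11-12 | P2 12-13 | P1 13-14 | P6 14-15 | P3 15-16 | P2 16-17 | P1 17-18 | P6 18-19 | P3 19-20 | P2 20-21 | P1 21-22 | P6 22-23 | P3 23-24 | P2 24-25 | P1 25-26 | P6 26-27 | P3 27-28 | P2 28-29 | P1 29-30 | P3 30-31 | P2 31-32 | P1 32-33 | P3 33-34 | P2 34-35 | P1 35-36 | P3 36-37 | P2 37-38 | P1 38-39 | P3 39-40 | P2 40-41 | P1 41-42 | P3 42-43 | P2 43-44 | P1 44-45 | P3 45-46 | P2 46-47 | P1 47-48 | P3 48-49 | P2 49-50 | P1 50-51 | P3 51-52 | P2 52-53 | P1 53-54 | P3 54-55 | P2 55-56 | P1 56-57 | P3 57-58 | P1 58-62 |
Completion: P1=62  P2=56  P3=58  P4=12  P5=4  P6=27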